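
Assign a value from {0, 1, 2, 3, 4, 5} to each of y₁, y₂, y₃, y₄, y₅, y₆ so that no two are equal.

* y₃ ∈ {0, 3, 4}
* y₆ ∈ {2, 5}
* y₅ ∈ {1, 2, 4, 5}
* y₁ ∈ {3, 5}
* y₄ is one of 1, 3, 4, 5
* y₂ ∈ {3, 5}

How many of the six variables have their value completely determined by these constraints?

2

The 6 variables draw from only 6 values {0, 1, 2, 3, 4, 5}, so each is used; only y₃ can be 0, hence y₃ = 0.
The 2 variables y₁ and y₂ are confined to {3, 5}, which locks those values in; drop them from y₄, y₅, y₆.
y₆'s domain is down to {2}, so y₆ = 2. So y₅ can't be 2.
Determined: y₃=0, y₆=2. The other variables each still have more than one consistent value. That makes 2.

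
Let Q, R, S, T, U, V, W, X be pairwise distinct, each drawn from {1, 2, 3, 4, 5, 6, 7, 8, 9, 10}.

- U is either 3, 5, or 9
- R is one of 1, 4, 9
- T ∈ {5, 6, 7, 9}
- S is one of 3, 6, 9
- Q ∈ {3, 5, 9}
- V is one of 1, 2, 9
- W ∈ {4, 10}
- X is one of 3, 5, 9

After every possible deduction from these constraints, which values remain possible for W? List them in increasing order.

The 3 variables Q, U, X are confined to {3, 5, 9}, which locks those values in; drop them from R, S, T, V.
S's domain is down to {6}, so S = 6. Eliminate 6 elsewhere: T.
T's domain is down to {7}, so T = 7.
No further eliminations apply; W can still be any of 4, 10.

4, 10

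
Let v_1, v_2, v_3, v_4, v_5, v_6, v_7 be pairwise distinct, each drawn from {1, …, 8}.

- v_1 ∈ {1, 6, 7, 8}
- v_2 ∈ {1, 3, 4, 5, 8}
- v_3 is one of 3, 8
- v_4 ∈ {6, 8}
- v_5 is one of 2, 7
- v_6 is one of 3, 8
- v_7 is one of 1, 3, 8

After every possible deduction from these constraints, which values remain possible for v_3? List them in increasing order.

v_3 and v_6 between them cover only {3, 8} — a naked pair. Remove those values from v_1, v_2, v_4, v_7.
v_4 has just one choice, so v_4 = 6. Eliminate 6 elsewhere: v_1.
v_7's domain is down to {1}, so v_7 = 1. Strike 1 from v_1, v_2.
v_1's domain is down to {7}, so v_1 = 7. Remove 7 from v_5.
v_5 has just one choice, so v_5 = 2.
No further eliminations apply; v_3 can still be any of 3, 8.

3, 8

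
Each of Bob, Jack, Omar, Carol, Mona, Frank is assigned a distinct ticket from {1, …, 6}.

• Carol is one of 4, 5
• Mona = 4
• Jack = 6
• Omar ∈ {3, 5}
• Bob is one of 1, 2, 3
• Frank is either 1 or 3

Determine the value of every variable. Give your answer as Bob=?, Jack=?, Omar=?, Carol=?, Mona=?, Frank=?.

Jack has just one choice, so Jack = 6.
Mona's domain is down to {4}, so Mona = 4. Remove 4 from Carol.
Carol must be 5 (only option left). Eliminate 5 elsewhere: Omar.
That leaves Omar = 3. Eliminate 3 elsewhere: Bob, Frank.
Frank must be 1 (only option left). Eliminate 1 elsewhere: Bob.
Bob's domain is down to {2}, so Bob = 2.

Bob=2, Jack=6, Omar=3, Carol=5, Mona=4, Frank=1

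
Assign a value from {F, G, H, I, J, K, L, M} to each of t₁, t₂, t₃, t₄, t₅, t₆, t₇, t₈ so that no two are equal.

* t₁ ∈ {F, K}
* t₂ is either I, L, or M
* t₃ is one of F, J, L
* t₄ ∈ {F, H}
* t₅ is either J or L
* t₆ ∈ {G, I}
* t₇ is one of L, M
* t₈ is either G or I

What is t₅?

J

The 8 variables together cover exactly {F, G, H, I, J, K, L, M} — 8 values for 8 variables — and H appears only in t₄'s list, so t₄ = H.
The 7 still-open variables draw from only 7 values {F, G, I, J, K, L, M}, so each is used; only t₁ can be K, hence t₁ = K.
The 6 still-open variables together cover exactly {F, G, I, J, L, M} — 6 values for 6 variables — and F appears only in t₃'s list, so t₃ = F.
The 5 still-open variables draw from only 5 values {G, I, J, L, M}, so each is used; only t₅ can be J, hence t₅ = J.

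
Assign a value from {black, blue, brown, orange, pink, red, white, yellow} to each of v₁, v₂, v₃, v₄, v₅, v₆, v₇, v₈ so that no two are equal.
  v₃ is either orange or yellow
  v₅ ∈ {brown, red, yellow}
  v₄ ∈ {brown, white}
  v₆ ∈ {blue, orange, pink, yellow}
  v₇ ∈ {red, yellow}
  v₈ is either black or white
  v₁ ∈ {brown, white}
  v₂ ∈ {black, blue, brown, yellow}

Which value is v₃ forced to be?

Among the 8 variables, pink fits only v₆ (and all 8 values in {black, blue, brown, orange, pink, red, white, yellow} must be used), so v₆ = pink.
The 7 still-open variables together cover exactly {black, blue, brown, orange, red, white, yellow} — 7 values for 7 variables — and blue appears only in v₂'s list, so v₂ = blue.
The 6 still-open variables draw from only 6 values {black, brown, orange, red, white, yellow}, so each is used; only v₈ can be black, hence v₈ = black.
The 5 still-open variables together cover exactly {brown, orange, red, white, yellow} — 5 values for 5 variables — and orange appears only in v₃'s list, so v₃ = orange.

orange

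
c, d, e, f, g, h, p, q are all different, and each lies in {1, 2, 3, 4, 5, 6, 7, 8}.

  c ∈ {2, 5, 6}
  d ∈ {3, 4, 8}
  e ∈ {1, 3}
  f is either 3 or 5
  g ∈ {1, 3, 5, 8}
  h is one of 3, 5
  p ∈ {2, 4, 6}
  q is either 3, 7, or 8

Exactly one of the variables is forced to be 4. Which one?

d

The 8 variables together cover exactly {1, 2, 3, 4, 5, 6, 7, 8} — 8 values for 8 variables — and 7 appears only in q's list, so q = 7.
f and h between them cover only {3, 5} — a naked pair. Remove those values from c, d, e, g.
e's domain is down to {1}, so e = 1. So g can't be 1.
That leaves g = 8. So d can't be 8.
So 4 goes to d.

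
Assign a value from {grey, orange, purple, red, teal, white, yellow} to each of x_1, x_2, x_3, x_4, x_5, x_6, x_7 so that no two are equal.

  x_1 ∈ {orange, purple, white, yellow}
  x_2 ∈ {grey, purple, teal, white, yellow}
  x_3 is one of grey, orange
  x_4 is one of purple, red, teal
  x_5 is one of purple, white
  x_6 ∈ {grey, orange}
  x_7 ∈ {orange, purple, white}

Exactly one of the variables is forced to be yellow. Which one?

x_1

The 7 variables draw from only 7 values {grey, orange, purple, red, teal, white, yellow}, so each is used; only x_4 can be red, hence x_4 = red.
The 6 still-open variables together cover exactly {grey, orange, purple, teal, white, yellow} — 6 values for 6 variables — and teal appears only in x_2's list, so x_2 = teal.
The 5 still-open variables draw from only 5 values {grey, orange, purple, white, yellow}, so each is used; only x_1 can be yellow, hence x_1 = yellow.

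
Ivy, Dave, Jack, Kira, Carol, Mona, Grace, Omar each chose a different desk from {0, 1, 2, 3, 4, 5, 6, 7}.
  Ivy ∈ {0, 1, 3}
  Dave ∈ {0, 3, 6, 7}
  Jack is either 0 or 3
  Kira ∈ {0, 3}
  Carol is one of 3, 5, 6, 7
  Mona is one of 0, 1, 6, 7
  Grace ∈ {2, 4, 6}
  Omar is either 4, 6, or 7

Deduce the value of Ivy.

Among the 8 variables, 2 fits only Grace (and all 8 values in {0, 1, 2, 3, 4, 5, 6, 7} must be used), so Grace = 2.
The 7 still-open variables together cover exactly {0, 1, 3, 4, 5, 6, 7} — 7 values for 7 variables — and 4 appears only in Omar's list, so Omar = 4.
The 6 still-open variables draw from only 6 values {0, 1, 3, 5, 6, 7}, so each is used; only Carol can be 5, hence Carol = 5.
Jack and Kira share exactly the 2 values {0, 3}; by pigeonhole those values go to them, so strike 0, 3 from Ivy, Dave, Mona.
So Ivy = 1.

1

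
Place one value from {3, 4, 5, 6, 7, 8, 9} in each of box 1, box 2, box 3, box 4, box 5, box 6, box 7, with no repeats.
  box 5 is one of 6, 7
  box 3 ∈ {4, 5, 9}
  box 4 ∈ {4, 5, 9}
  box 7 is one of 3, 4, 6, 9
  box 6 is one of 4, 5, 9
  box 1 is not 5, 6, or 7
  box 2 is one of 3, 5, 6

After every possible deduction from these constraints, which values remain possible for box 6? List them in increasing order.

4, 5, 9

The 7 variables draw from only 7 values {3, 4, 5, 6, 7, 8, 9}, so each is used; only box 5 can be 7, hence box 5 = 7.
Among the 6 still-open variables, 8 fits only box 1 (and all 6 values in {3, 4, 5, 6, 8, 9} must be used), so box 1 = 8.
box 3, box 4, box 6 between them cover only {4, 5, 9} — a naked triple. Remove those values from box 2, box 7.
No further eliminations apply; box 6 can still be any of 4, 5, 9.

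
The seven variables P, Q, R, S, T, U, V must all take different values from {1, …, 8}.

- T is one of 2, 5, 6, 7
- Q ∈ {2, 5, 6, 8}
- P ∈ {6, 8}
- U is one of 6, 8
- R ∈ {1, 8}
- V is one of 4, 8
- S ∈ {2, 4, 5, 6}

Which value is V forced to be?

4

The 7 variables together cover exactly {1, 2, 4, 5, 6, 7, 8} — 7 values for 7 variables — and 1 appears only in R's list, so R = 1.
Among the 6 still-open variables, 7 fits only T (and all 6 values in {2, 4, 5, 6, 7, 8} must be used), so T = 7.
P and U share exactly the 2 values {6, 8}; by pigeonhole those values go to them, so strike 6, 8 from Q, S, V.
So V = 4.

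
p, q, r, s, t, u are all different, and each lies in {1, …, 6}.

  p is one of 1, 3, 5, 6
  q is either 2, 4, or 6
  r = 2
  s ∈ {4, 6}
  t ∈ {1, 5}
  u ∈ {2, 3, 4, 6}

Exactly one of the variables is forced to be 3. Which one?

r's domain is down to {2}, so r = 2. Strike 2 from q, u.
q and s between them cover only {4, 6} — a naked pair. Remove those values from p, u.
So 3 goes to u.

u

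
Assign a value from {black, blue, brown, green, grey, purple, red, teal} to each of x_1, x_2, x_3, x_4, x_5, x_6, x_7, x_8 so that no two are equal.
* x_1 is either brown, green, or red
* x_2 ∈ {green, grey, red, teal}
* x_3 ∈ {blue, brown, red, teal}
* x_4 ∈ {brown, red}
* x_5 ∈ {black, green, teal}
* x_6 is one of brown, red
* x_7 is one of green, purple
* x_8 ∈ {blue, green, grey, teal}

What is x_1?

The 8 variables draw from only 8 values {black, blue, brown, green, grey, purple, red, teal}, so each is used; only x_5 can be black, hence x_5 = black.
Among the 7 still-open variables, purple fits only x_7 (and all 7 values in {blue, brown, green, grey, purple, red, teal} must be used), so x_7 = purple.
The 2 variables x_4 and x_6 are confined to {brown, red}, which locks those values in; drop them from x_1, x_2, x_3.
So x_1 = green.

green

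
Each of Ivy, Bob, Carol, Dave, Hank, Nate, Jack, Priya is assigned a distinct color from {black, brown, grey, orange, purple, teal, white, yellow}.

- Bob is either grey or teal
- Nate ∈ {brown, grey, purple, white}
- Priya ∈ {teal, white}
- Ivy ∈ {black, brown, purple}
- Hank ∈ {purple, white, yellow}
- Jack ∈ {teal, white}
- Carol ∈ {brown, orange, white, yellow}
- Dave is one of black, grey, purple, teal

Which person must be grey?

Bob

The 8 variables draw from only 8 values {black, brown, grey, orange, purple, teal, white, yellow}, so each is used; only Carol can be orange, hence Carol = orange.
The 7 still-open variables draw from only 7 values {black, brown, grey, purple, teal, white, yellow}, so each is used; only Hank can be yellow, hence Hank = yellow.
The 2 variables Jack and Priya are confined to {teal, white}, which locks those values in; drop them from Bob, Dave, Nate.
So grey goes to Bob.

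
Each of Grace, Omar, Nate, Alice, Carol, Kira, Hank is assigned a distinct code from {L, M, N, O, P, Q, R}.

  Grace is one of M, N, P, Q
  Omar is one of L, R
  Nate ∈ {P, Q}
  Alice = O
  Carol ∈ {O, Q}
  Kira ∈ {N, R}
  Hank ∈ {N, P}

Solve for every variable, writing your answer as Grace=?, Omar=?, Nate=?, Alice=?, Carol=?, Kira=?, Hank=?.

Alice's domain is down to {O}, so Alice = O. Strike O from Carol.
Carol's domain is down to {Q}, so Carol = Q. So Grace, Nate can't be Q.
That leaves Nate = P. So Grace, Hank can't be P.
Hank has just one choice, so Hank = N. Strike N from Grace, Kira.
Grace must be M (only option left).
That leaves Kira = R. Eliminate R elsewhere: Omar.
Omar has just one choice, so Omar = L.

Grace=M, Omar=L, Nate=P, Alice=O, Carol=Q, Kira=R, Hank=N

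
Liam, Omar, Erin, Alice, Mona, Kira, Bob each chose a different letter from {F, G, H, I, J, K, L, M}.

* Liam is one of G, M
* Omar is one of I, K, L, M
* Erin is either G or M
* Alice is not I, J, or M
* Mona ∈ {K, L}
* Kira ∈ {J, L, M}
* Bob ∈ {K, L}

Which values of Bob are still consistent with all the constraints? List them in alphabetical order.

The 2 variables Liam and Erin are confined to {G, M}, which locks those values in; drop them from Omar, Alice, Kira.
Mona and Bob share exactly the 2 values {K, L}; by pigeonhole those values go to them, so strike K, L from Omar, Alice, Kira.
That leaves Omar = I.
Kira has just one choice, so Kira = J.
No further eliminations apply; Bob can still be any of K, L.

K, L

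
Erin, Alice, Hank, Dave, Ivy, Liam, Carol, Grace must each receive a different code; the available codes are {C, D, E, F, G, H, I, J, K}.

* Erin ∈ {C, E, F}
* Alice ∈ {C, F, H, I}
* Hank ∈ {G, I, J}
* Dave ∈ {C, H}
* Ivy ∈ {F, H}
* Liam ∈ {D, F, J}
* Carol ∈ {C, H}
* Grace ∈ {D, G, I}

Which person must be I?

Alice

Among the 8 variables, E fits only Erin (and all 8 values in {C, D, E, F, G, H, I, J} must be used), so Erin = E.
The 2 variables Dave and Carol are confined to {C, H}, which locks those values in; drop them from Alice, Ivy.
That leaves Ivy = F. Strike F from Alice, Liam.
So I goes to Alice.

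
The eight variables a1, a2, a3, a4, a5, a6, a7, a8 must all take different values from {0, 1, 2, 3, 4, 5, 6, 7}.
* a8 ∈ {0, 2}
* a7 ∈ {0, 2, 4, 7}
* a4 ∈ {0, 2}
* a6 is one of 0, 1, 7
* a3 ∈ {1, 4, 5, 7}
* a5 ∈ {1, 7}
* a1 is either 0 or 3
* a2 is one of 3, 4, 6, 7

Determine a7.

The 8 variables together cover exactly {0, 1, 2, 3, 4, 5, 6, 7} — 8 values for 8 variables — and 5 appears only in a3's list, so a3 = 5.
The 7 still-open variables together cover exactly {0, 1, 2, 3, 4, 6, 7} — 7 values for 7 variables — and 6 appears only in a2's list, so a2 = 6.
The 6 still-open variables draw from only 6 values {0, 1, 2, 3, 4, 7}, so each is used; only a1 can be 3, hence a1 = 3.
Among the 5 still-open variables, 4 fits only a7 (and all 5 values in {0, 1, 2, 4, 7} must be used), so a7 = 4.

4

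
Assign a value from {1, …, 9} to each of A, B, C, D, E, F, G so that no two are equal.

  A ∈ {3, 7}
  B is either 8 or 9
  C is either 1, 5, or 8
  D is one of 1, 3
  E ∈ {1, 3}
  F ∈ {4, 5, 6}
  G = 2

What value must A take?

G has just one choice, so G = 2.
D and E between them cover only {1, 3} — a naked pair. Remove those values from A, C.
So A = 7.

7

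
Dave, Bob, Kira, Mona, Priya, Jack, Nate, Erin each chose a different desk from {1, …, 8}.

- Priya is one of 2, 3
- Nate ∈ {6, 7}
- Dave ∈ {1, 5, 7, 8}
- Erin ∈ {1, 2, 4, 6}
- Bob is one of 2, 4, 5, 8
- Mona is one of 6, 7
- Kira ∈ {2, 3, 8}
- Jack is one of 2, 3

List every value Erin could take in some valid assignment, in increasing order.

1, 4

The 2 variables Mona and Nate are confined to {6, 7}, which locks those values in; drop them from Dave, Erin.
The 2 variables Priya and Jack are confined to {2, 3}, which locks those values in; drop them from Bob, Kira, Erin.
That leaves Kira = 8. Eliminate 8 elsewhere: Dave, Bob.
No further eliminations apply; Erin can still be any of 1, 4.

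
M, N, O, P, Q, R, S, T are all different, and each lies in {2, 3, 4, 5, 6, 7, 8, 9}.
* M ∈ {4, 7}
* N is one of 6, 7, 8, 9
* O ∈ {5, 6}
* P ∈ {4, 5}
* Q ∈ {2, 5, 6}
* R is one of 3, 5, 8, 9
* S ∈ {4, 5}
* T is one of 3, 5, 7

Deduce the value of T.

3

Among the 8 variables, 2 fits only Q (and all 8 values in {2, 3, 4, 5, 6, 7, 8, 9} must be used), so Q = 2.
P and S between them cover only {4, 5} — a naked pair. Remove those values from M, O, R, T.
M has just one choice, so M = 7. Strike 7 from N, T.
So T = 3.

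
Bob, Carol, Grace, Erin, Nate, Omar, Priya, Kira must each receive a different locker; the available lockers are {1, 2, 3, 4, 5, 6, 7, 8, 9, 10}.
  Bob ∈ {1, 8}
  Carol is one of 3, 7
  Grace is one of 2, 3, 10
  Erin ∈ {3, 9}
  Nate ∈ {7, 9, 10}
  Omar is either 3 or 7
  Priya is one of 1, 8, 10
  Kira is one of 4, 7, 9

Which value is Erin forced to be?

The 8 variables together cover exactly {1, 2, 3, 4, 7, 8, 9, 10} — 8 values for 8 variables — and 2 appears only in Grace's list, so Grace = 2.
The 7 still-open variables draw from only 7 values {1, 3, 4, 7, 8, 9, 10}, so each is used; only Kira can be 4, hence Kira = 4.
Carol and Omar share exactly the 2 values {3, 7}; by pigeonhole those values go to them, so strike 3, 7 from Erin, Nate.
So Erin = 9.

9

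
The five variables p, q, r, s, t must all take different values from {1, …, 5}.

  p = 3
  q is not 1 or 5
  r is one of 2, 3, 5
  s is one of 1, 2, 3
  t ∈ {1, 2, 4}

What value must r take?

5

p's domain is down to {3}, so p = 3. Strike 3 from q, r, s.
The 4 still-open variables draw from only 4 values {1, 2, 4, 5}, so each is used; only r can be 5, hence r = 5.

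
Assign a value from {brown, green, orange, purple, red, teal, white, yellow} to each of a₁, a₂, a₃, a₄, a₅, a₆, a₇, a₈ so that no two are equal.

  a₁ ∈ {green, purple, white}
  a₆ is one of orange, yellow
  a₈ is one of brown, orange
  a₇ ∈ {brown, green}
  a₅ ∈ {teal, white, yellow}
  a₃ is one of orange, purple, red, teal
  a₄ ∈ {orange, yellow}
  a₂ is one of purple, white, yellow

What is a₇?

Among the 8 variables, red fits only a₃ (and all 8 values in {brown, green, orange, purple, red, teal, white, yellow} must be used), so a₃ = red.
The 7 still-open variables draw from only 7 values {brown, green, orange, purple, teal, white, yellow}, so each is used; only a₅ can be teal, hence a₅ = teal.
a₄ and a₆ share exactly the 2 values {orange, yellow}; by pigeonhole those values go to them, so strike orange, yellow from a₂, a₈.
a₈ must be brown (only option left). Remove brown from a₇.
So a₇ = green.

green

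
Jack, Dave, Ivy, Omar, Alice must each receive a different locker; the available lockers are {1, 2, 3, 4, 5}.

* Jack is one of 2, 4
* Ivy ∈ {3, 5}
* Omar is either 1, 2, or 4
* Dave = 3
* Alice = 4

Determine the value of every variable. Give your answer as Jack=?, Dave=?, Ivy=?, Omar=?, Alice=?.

Dave must be 3 (only option left). Remove 3 from Ivy.
Ivy must be 5 (only option left).
Alice must be 4 (only option left). Remove 4 from Jack, Omar.
Jack must be 2 (only option left). So Omar can't be 2.
That leaves Omar = 1.

Jack=2, Dave=3, Ivy=5, Omar=1, Alice=4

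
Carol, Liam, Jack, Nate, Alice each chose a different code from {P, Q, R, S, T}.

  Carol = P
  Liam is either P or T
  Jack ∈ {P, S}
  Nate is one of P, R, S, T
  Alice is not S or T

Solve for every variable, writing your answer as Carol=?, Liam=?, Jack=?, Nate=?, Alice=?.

Carol must be P (only option left). Eliminate P elsewhere: Liam, Jack, Nate, Alice.
Liam has just one choice, so Liam = T. Strike T from Nate.
Jack must be S (only option left). Remove S from Nate.
That leaves Nate = R. Remove R from Alice.
Alice has just one choice, so Alice = Q.

Carol=P, Liam=T, Jack=S, Nate=R, Alice=Q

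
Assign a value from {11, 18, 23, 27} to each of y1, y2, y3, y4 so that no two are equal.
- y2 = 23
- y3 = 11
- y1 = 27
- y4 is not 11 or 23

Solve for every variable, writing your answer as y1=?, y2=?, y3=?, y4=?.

y1 must be 27 (only option left). Strike 27 from y4.
y2's domain is down to {23}, so y2 = 23.
That leaves y3 = 11.
y4's domain is down to {18}, so y4 = 18.

y1=27, y2=23, y3=11, y4=18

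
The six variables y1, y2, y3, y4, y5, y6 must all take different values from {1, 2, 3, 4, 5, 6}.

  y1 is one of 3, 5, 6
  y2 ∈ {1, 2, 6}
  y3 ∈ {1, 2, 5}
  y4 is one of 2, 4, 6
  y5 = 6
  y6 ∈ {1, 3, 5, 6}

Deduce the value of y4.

4

y5 must be 6 (only option left). Eliminate 6 elsewhere: y1, y2, y4, y6.
The 5 still-open variables together cover exactly {1, 2, 3, 4, 5} — 5 values for 5 variables — and 4 appears only in y4's list, so y4 = 4.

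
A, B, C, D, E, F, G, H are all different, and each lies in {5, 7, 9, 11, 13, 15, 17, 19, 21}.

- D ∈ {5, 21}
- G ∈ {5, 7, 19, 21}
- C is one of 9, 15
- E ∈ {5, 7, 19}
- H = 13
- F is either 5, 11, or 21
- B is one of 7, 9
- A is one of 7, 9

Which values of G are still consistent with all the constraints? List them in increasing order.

H's domain is down to {13}, so H = 13.
Among the 7 still-open variables, 11 fits only F (and all 7 values in {5, 7, 9, 11, 15, 19, 21} must be used), so F = 11.
The 6 still-open variables together cover exactly {5, 7, 9, 15, 19, 21} — 6 values for 6 variables — and 15 appears only in C's list, so C = 15.
The 2 variables A and B are confined to {7, 9}, which locks those values in; drop them from E, G.
No further eliminations apply; G can still be any of 5, 19, 21.

5, 19, 21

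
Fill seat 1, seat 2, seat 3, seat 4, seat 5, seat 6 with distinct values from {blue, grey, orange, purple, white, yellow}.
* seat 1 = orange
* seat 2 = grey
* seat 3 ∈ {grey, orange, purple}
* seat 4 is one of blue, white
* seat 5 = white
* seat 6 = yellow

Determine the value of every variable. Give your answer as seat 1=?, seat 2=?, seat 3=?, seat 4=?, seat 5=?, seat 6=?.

seat 1=orange, seat 2=grey, seat 3=purple, seat 4=blue, seat 5=white, seat 6=yellow

seat 1 has just one choice, so seat 1 = orange. Eliminate orange elsewhere: seat 3.
seat 2's domain is down to {grey}, so seat 2 = grey. So seat 3 can't be grey.
seat 3 must be purple (only option left).
seat 5 must be white (only option left). Eliminate white elsewhere: seat 4.
seat 6's domain is down to {yellow}, so seat 6 = yellow.
That leaves seat 4 = blue.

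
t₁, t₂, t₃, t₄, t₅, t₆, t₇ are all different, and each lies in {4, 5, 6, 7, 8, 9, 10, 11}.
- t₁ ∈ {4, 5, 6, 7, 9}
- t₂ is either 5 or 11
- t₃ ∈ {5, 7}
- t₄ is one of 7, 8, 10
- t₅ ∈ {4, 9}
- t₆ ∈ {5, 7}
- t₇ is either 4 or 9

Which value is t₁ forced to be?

6

t₃ and t₆ between them cover only {5, 7} — a naked pair. Remove those values from t₁, t₂, t₄.
t₂ must be 11 (only option left).
t₅ and t₇ between them cover only {4, 9} — a naked pair. Remove those values from t₁.
So t₁ = 6.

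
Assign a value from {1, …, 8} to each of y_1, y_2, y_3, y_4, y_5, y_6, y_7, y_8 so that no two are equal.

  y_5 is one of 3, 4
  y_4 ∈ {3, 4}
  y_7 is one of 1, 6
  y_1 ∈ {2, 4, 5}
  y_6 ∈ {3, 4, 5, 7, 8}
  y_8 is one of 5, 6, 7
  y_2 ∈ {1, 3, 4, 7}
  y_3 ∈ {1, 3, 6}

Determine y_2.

Among the 8 variables, 2 fits only y_1 (and all 8 values in {1, 2, 3, 4, 5, 6, 7, 8} must be used), so y_1 = 2.
The 7 still-open variables draw from only 7 values {1, 3, 4, 5, 6, 7, 8}, so each is used; only y_6 can be 8, hence y_6 = 8.
The 6 still-open variables together cover exactly {1, 3, 4, 5, 6, 7} — 6 values for 6 variables — and 5 appears only in y_8's list, so y_8 = 5.
The 5 still-open variables draw from only 5 values {1, 3, 4, 6, 7}, so each is used; only y_2 can be 7, hence y_2 = 7.

7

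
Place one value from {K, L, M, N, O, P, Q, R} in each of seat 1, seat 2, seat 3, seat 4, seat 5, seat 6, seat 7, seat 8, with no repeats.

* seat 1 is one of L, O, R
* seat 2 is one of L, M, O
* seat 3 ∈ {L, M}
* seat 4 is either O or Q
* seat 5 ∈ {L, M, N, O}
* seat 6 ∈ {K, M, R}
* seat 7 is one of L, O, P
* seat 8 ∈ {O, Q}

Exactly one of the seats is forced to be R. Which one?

seat 1

The 8 variables draw from only 8 values {K, L, M, N, O, P, Q, R}, so each is used; only seat 6 can be K, hence seat 6 = K.
The 7 still-open variables together cover exactly {L, M, N, O, P, Q, R} — 7 values for 7 variables — and N appears only in seat 5's list, so seat 5 = N.
Among the 6 still-open variables, P fits only seat 7 (and all 6 values in {L, M, O, P, Q, R} must be used), so seat 7 = P.
The 5 still-open variables together cover exactly {L, M, O, Q, R} — 5 values for 5 variables — and R appears only in seat 1's list, so seat 1 = R.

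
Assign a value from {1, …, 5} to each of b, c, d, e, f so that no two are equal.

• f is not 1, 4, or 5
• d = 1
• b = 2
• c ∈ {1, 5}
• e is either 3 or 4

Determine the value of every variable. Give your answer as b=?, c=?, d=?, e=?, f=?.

b=2, c=5, d=1, e=4, f=3

b must be 2 (only option left). Eliminate 2 elsewhere: f.
d has just one choice, so d = 1. So c can't be 1.
That leaves f = 3. Remove 3 from e.
c must be 5 (only option left).
e has just one choice, so e = 4.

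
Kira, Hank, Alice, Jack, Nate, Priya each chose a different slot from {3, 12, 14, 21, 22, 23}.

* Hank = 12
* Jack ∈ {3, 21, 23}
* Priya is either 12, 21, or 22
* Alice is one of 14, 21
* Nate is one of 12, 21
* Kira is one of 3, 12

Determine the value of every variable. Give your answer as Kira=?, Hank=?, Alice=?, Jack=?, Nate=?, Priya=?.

Hank must be 12 (only option left). So Kira, Nate, Priya can't be 12.
Nate must be 21 (only option left). Strike 21 from Alice, Jack, Priya.
Priya has just one choice, so Priya = 22.
Kira has just one choice, so Kira = 3. Strike 3 from Jack.
Alice has just one choice, so Alice = 14.
Jack's domain is down to {23}, so Jack = 23.

Kira=3, Hank=12, Alice=14, Jack=23, Nate=21, Priya=22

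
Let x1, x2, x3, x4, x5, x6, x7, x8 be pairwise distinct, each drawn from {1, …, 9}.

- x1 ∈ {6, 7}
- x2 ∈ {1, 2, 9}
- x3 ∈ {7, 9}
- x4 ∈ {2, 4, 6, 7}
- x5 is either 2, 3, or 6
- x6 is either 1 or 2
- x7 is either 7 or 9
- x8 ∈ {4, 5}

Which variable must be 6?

The 8 variables draw from only 8 values {1, 2, 3, 4, 5, 6, 7, 9}, so each is used; only x5 can be 3, hence x5 = 3.
Among the 7 still-open variables, 5 fits only x8 (and all 7 values in {1, 2, 4, 5, 6, 7, 9} must be used), so x8 = 5.
Among the 6 still-open variables, 4 fits only x4 (and all 6 values in {1, 2, 4, 6, 7, 9} must be used), so x4 = 4.
The 5 still-open variables together cover exactly {1, 2, 6, 7, 9} — 5 values for 5 variables — and 6 appears only in x1's list, so x1 = 6.

x1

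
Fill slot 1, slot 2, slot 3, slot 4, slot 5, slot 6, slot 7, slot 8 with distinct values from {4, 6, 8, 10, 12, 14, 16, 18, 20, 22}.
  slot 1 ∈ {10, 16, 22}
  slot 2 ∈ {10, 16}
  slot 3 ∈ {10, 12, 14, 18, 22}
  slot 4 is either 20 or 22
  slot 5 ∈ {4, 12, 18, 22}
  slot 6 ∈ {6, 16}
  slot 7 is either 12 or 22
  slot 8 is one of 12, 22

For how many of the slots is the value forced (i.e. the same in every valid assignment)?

2

The 2 variables slot 7 and slot 8 are confined to {12, 22}, which locks those values in; drop them from slot 1, slot 3, slot 4, slot 5.
slot 4 has just one choice, so slot 4 = 20.
slot 1 and slot 2 between them cover only {10, 16} — a naked pair. Remove those values from slot 3, slot 6.
slot 6 must be 6 (only option left).
Determined: slot 4=20, slot 6=6. The other slots each still have more than one consistent value. That makes 2.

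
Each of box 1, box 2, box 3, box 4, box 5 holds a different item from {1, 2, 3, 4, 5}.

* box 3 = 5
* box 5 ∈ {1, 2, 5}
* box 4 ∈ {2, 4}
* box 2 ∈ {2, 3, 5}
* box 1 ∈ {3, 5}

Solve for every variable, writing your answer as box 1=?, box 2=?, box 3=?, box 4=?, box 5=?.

box 3 has just one choice, so box 3 = 5. Strike 5 from box 1, box 2, box 5.
box 1 has just one choice, so box 1 = 3. Strike 3 from box 2.
That leaves box 2 = 2. Strike 2 from box 4, box 5.
box 4 has just one choice, so box 4 = 4.
box 5 has just one choice, so box 5 = 1.

box 1=3, box 2=2, box 3=5, box 4=4, box 5=1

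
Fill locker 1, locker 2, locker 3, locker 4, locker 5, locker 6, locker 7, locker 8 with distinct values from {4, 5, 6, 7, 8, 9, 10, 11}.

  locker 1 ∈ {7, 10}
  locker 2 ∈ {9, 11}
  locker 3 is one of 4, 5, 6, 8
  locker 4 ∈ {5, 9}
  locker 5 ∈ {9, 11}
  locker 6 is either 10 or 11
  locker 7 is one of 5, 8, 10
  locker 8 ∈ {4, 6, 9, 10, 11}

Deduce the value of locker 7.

The 8 variables together cover exactly {4, 5, 6, 7, 8, 9, 10, 11} — 8 values for 8 variables — and 7 appears only in locker 1's list, so locker 1 = 7.
locker 2 and locker 5 share exactly the 2 values {9, 11}; by pigeonhole those values go to them, so strike 9, 11 from locker 4, locker 6, locker 8.
locker 4 must be 5 (only option left). Eliminate 5 elsewhere: locker 3, locker 7.
locker 6's domain is down to {10}, so locker 6 = 10. So locker 7, locker 8 can't be 10.
So locker 7 = 8.

8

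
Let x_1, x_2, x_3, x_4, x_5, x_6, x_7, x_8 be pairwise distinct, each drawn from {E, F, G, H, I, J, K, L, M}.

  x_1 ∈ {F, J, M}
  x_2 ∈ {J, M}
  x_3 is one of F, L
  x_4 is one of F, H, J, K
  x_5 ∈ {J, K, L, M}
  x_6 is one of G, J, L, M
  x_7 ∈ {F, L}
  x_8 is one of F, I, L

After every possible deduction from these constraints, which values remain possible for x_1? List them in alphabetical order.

Among the 8 variables, G fits only x_6 (and all 8 values in {F, G, H, I, J, K, L, M} must be used), so x_6 = G.
Among the 7 still-open variables, H fits only x_4 (and all 7 values in {F, H, I, J, K, L, M} must be used), so x_4 = H.
The 6 still-open variables together cover exactly {F, I, J, K, L, M} — 6 values for 6 variables — and I appears only in x_8's list, so x_8 = I.
The 5 still-open variables draw from only 5 values {F, J, K, L, M}, so each is used; only x_5 can be K, hence x_5 = K.
x_3 and x_7 between them cover only {F, L} — a naked pair. Remove those values from x_1.
No further eliminations apply; x_1 can still be any of J, M.

J, M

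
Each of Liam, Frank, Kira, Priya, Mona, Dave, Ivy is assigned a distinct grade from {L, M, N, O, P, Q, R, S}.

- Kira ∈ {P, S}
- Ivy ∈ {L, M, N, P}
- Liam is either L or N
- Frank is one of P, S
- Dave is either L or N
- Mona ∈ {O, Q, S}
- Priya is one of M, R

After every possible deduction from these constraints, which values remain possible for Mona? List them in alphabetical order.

The 2 variables Liam and Dave are confined to {L, N}, which locks those values in; drop them from Ivy.
The 2 variables Frank and Kira are confined to {P, S}, which locks those values in; drop them from Mona, Ivy.
Ivy's domain is down to {M}, so Ivy = M. Eliminate M elsewhere: Priya.
Priya has just one choice, so Priya = R.
No further eliminations apply; Mona can still be any of O, Q.

O, Q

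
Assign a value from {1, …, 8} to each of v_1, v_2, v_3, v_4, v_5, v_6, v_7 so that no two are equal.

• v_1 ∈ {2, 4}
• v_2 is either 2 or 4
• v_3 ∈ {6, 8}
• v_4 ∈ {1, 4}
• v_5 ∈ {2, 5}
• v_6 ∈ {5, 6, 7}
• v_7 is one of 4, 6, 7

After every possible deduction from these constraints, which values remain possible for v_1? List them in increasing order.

The 7 variables draw from only 7 values {1, 2, 4, 5, 6, 7, 8}, so each is used; only v_4 can be 1, hence v_4 = 1.
The 6 still-open variables draw from only 6 values {2, 4, 5, 6, 7, 8}, so each is used; only v_3 can be 8, hence v_3 = 8.
The 2 variables v_1 and v_2 are confined to {2, 4}, which locks those values in; drop them from v_5, v_7.
v_5 has just one choice, so v_5 = 5. Remove 5 from v_6.
No further eliminations apply; v_1 can still be any of 2, 4.

2, 4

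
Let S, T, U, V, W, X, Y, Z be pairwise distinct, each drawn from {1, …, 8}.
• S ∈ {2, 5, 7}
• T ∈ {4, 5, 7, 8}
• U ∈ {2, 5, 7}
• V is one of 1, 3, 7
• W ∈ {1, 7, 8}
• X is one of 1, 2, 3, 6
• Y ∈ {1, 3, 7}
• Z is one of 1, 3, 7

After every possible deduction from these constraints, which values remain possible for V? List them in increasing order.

The 8 variables together cover exactly {1, 2, 3, 4, 5, 6, 7, 8} — 8 values for 8 variables — and 4 appears only in T's list, so T = 4.
The 7 still-open variables draw from only 7 values {1, 2, 3, 5, 6, 7, 8}, so each is used; only X can be 6, hence X = 6.
The 6 still-open variables together cover exactly {1, 2, 3, 5, 7, 8} — 6 values for 6 variables — and 8 appears only in W's list, so W = 8.
The 3 variables V, Y, Z are confined to {1, 3, 7}, which locks those values in; drop them from S, U.
No further eliminations apply; V can still be any of 1, 3, 7.

1, 3, 7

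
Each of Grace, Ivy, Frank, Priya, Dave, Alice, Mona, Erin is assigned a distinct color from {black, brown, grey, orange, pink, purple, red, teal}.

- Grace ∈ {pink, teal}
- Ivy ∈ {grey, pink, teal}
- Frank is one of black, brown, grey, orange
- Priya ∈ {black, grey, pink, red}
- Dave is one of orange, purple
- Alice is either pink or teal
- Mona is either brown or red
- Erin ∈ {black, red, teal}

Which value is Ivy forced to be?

grey

The 8 variables draw from only 8 values {black, brown, grey, orange, pink, purple, red, teal}, so each is used; only Dave can be purple, hence Dave = purple.
The 7 still-open variables draw from only 7 values {black, brown, grey, orange, pink, red, teal}, so each is used; only Frank can be orange, hence Frank = orange.
Among the 6 still-open variables, brown fits only Mona (and all 6 values in {black, brown, grey, pink, red, teal} must be used), so Mona = brown.
The 2 variables Grace and Alice are confined to {pink, teal}, which locks those values in; drop them from Ivy, Priya, Erin.
So Ivy = grey.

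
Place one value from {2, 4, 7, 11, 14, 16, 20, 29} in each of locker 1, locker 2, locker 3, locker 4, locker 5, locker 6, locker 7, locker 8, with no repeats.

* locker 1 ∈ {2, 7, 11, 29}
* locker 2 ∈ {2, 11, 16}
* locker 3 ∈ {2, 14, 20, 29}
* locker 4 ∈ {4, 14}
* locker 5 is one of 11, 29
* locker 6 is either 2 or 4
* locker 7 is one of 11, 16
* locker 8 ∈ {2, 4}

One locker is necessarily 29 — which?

locker 5

The 8 variables together cover exactly {2, 4, 7, 11, 14, 16, 20, 29} — 8 values for 8 variables — and 7 appears only in locker 1's list, so locker 1 = 7.
The 7 still-open variables together cover exactly {2, 4, 11, 14, 16, 20, 29} — 7 values for 7 variables — and 20 appears only in locker 3's list, so locker 3 = 20.
The 6 still-open variables together cover exactly {2, 4, 11, 14, 16, 29} — 6 values for 6 variables — and 14 appears only in locker 4's list, so locker 4 = 14.
The 5 still-open variables draw from only 5 values {2, 4, 11, 16, 29}, so each is used; only locker 5 can be 29, hence locker 5 = 29.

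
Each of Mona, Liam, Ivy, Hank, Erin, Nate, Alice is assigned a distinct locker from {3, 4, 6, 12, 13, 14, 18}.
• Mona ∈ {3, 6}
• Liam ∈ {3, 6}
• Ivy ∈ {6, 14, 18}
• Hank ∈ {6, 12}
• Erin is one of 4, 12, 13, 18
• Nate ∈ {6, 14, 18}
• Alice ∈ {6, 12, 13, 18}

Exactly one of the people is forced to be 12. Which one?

Hank

The 7 variables together cover exactly {3, 4, 6, 12, 13, 14, 18} — 7 values for 7 variables — and 4 appears only in Erin's list, so Erin = 4.
The 6 still-open variables draw from only 6 values {3, 6, 12, 13, 14, 18}, so each is used; only Alice can be 13, hence Alice = 13.
Among the 5 still-open variables, 12 fits only Hank (and all 5 values in {3, 6, 12, 14, 18} must be used), so Hank = 12.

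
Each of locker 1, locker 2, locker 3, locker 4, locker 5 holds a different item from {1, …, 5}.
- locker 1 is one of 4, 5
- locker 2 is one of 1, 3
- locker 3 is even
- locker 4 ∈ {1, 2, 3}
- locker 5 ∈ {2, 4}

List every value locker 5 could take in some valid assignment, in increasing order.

Among the 5 variables, 5 fits only locker 1 (and all 5 values in {1, 2, 3, 4, 5} must be used), so locker 1 = 5.
The 2 variables locker 3 and locker 5 are confined to {2, 4}, which locks those values in; drop them from locker 4.
No further eliminations apply; locker 5 can still be any of 2, 4.

2, 4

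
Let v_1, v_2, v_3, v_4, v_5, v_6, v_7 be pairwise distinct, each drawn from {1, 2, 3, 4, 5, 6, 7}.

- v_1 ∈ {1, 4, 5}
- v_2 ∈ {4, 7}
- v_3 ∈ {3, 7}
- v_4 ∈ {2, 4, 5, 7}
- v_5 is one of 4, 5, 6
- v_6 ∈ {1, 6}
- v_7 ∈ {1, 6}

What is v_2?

Among the 7 variables, 2 fits only v_4 (and all 7 values in {1, 2, 3, 4, 5, 6, 7} must be used), so v_4 = 2.
Among the 6 still-open variables, 3 fits only v_3 (and all 6 values in {1, 3, 4, 5, 6, 7} must be used), so v_3 = 3.
Among the 5 still-open variables, 7 fits only v_2 (and all 5 values in {1, 4, 5, 6, 7} must be used), so v_2 = 7.

7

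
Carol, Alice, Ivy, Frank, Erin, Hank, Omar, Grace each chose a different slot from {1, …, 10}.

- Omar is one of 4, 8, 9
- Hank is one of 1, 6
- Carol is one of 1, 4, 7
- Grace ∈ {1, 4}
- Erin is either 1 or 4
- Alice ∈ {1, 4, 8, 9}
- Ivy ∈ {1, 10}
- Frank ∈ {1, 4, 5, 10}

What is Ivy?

10

The 8 variables draw from only 8 values {1, 4, 5, 6, 7, 8, 9, 10}, so each is used; only Frank can be 5, hence Frank = 5.
The 7 still-open variables together cover exactly {1, 4, 6, 7, 8, 9, 10} — 7 values for 7 variables — and 6 appears only in Hank's list, so Hank = 6.
The 6 still-open variables draw from only 6 values {1, 4, 7, 8, 9, 10}, so each is used; only Carol can be 7, hence Carol = 7.
The 5 still-open variables together cover exactly {1, 4, 8, 9, 10} — 5 values for 5 variables — and 10 appears only in Ivy's list, so Ivy = 10.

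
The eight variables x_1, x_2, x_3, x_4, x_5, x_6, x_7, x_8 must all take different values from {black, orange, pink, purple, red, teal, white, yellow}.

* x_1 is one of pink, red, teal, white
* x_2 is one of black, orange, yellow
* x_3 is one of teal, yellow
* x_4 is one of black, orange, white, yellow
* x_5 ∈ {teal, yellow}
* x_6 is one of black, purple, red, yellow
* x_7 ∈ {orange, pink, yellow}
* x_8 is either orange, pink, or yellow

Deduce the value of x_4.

The 8 variables together cover exactly {black, orange, pink, purple, red, teal, white, yellow} — 8 values for 8 variables — and purple appears only in x_6's list, so x_6 = purple.
Among the 7 still-open variables, red fits only x_1 (and all 7 values in {black, orange, pink, red, teal, white, yellow} must be used), so x_1 = red.
The 6 still-open variables together cover exactly {black, orange, pink, teal, white, yellow} — 6 values for 6 variables — and white appears only in x_4's list, so x_4 = white.

white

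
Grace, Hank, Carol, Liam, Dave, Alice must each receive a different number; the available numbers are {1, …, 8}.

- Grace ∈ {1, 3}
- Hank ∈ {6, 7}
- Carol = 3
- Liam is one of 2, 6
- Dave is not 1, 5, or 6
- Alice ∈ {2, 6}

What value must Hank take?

Carol must be 3 (only option left). Eliminate 3 elsewhere: Grace, Dave.
Grace's domain is down to {1}, so Grace = 1.
Liam and Alice share exactly the 2 values {2, 6}; by pigeonhole those values go to them, so strike 2, 6 from Hank, Dave.
So Hank = 7.

7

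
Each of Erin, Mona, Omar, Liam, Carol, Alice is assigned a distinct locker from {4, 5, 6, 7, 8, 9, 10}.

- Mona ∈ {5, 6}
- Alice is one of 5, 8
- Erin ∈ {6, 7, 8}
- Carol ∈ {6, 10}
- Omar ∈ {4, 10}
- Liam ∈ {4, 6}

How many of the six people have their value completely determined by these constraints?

3

The 6 variables together cover exactly {4, 5, 6, 7, 8, 10} — 6 values for 6 variables — and 7 appears only in Erin's list, so Erin = 7.
The 5 still-open variables together cover exactly {4, 5, 6, 8, 10} — 5 values for 5 variables — and 8 appears only in Alice's list, so Alice = 8.
The 4 still-open variables together cover exactly {4, 5, 6, 10} — 4 values for 4 variables — and 5 appears only in Mona's list, so Mona = 5.
Determined: Erin=7, Mona=5, Alice=8. The other people each still have more than one consistent value. That makes 3.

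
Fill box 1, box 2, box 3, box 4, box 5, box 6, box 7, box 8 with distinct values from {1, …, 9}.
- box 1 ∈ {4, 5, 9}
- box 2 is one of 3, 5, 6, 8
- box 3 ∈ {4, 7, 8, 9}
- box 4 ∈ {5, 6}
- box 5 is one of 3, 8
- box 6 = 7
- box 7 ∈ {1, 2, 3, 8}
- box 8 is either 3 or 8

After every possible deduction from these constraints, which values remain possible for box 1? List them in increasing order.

4, 9

box 6 must be 7 (only option left). Remove 7 from box 3.
The 2 variables box 5 and box 8 are confined to {3, 8}, which locks those values in; drop them from box 2, box 3, box 7.
box 2 and box 4 share exactly the 2 values {5, 6}; by pigeonhole those values go to them, so strike 5, 6 from box 1.
No further eliminations apply; box 1 can still be any of 4, 9.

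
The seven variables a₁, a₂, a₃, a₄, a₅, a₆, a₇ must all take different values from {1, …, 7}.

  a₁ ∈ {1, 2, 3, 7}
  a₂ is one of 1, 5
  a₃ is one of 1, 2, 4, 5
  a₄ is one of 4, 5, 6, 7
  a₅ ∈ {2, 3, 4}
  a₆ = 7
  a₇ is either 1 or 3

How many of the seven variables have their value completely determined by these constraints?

a₆ has just one choice, so a₆ = 7. Strike 7 from a₁, a₄.
The 6 still-open variables draw from only 6 values {1, 2, 3, 4, 5, 6}, so each is used; only a₄ can be 6, hence a₄ = 6.
Determined: a₄=6, a₆=7. The other variables each still have more than one consistent value. That makes 2.

2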